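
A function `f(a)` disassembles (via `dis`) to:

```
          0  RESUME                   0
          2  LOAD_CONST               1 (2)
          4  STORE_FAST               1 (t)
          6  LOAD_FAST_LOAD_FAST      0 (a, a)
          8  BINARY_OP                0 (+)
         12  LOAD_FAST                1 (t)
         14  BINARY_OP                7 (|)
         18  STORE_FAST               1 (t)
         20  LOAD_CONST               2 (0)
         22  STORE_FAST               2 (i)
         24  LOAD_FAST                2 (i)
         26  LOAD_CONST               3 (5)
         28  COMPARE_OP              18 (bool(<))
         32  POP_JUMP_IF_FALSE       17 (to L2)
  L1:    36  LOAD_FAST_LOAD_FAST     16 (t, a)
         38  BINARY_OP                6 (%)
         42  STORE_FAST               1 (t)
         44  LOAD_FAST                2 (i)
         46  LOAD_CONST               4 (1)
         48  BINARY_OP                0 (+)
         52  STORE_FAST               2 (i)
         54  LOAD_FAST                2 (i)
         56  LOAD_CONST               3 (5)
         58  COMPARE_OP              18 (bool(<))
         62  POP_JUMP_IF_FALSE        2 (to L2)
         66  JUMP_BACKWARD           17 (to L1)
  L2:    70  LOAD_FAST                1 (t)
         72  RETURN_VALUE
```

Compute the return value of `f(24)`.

LOAD_CONST → push 2
STORE_FAST t → t=2
LOAD_FAST_LOAD_FAST a,a → push 24,24
BINARY_OP + → 24 + 24 = 48
LOAD_FAST t → push 2
BINARY_OP | → 48 | 2 = 50
STORE_FAST t → t=50
LOAD_CONST → push 0
STORE_FAST i → i=0
LOAD_FAST i → push 0
LOAD_CONST → push 5
COMPARE_OP bool(<) → 0 vs 5 = True
POP_JUMP_IF_FALSE → pop True; no jump
LOAD_FAST_LOAD_FAST t,a → push 50,24
BINARY_OP % → 50 % 24 = 2
STORE_FAST t → t=2
LOAD_FAST i → push 0
LOAD_CONST → push 1
BINARY_OP + → 0 + 1 = 1
STORE_FAST i → i=1
LOAD_FAST i → push 1
LOAD_CONST → push 5
COMPARE_OP bool(<) → 1 vs 5 = True
POP_JUMP_IF_FALSE → pop True; no jump
LOAD_FAST_LOAD_FAST t,a → push 2,24
BINARY_OP % → 2 % 24 = 2
STORE_FAST t → t=2
LOAD_FAST i → push 1
LOAD_CONST → push 1
BINARY_OP + → 1 + 1 = 2
STORE_FAST i → i=2
LOAD_FAST i → push 2
LOAD_CONST → push 5
COMPARE_OP bool(<) → 2 vs 5 = True
POP_JUMP_IF_FALSE → pop True; no jump
LOAD_FAST_LOAD_FAST t,a → push 2,24
BINARY_OP % → 2 % 24 = 2
STORE_FAST t → t=2
LOAD_FAST i → push 2
LOAD_CONST → push 1
BINARY_OP + → 2 + 1 = 3
STORE_FAST i → i=3
LOAD_FAST i → push 3
LOAD_CONST → push 5
COMPARE_OP bool(<) → 3 vs 5 = True
POP_JUMP_IF_FALSE → pop True; no jump
LOAD_FAST_LOAD_FAST t,a → push 2,24
BINARY_OP % → 2 % 24 = 2
STORE_FAST t → t=2
LOAD_FAST i → push 3
LOAD_CONST → push 1
BINARY_OP + → 3 + 1 = 4
STORE_FAST i → i=4
LOAD_FAST i → push 4
LOAD_CONST → push 5
COMPARE_OP bool(<) → 4 vs 5 = True
POP_JUMP_IF_FALSE → pop True; no jump
LOAD_FAST_LOAD_FAST t,a → push 2,24
BINARY_OP % → 2 % 24 = 2
STORE_FAST t → t=2
LOAD_FAST i → push 4
LOAD_CONST → push 1
BINARY_OP + → 4 + 1 = 5
STORE_FAST i → i=5
LOAD_FAST i → push 5
LOAD_CONST → push 5
COMPARE_OP bool(<) → 5 vs 5 = False
POP_JUMP_IF_FALSE → pop False; jump
LOAD_FAST t → push 2
RETURN_VALUE → return 2.

2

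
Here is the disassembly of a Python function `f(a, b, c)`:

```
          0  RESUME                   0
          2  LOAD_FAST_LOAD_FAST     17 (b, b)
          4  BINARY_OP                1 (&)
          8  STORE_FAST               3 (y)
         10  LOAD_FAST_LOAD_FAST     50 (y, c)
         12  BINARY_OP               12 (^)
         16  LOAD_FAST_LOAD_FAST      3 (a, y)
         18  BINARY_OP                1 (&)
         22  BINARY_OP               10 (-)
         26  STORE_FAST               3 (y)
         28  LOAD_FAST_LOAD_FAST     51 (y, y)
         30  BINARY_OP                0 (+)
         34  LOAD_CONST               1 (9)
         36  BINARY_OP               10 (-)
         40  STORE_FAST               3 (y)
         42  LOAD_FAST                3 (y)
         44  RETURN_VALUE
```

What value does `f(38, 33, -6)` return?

LOAD_FAST_LOAD_FAST b,b → push 33,33. Stack: [33, 33]
BINARY_OP & → 33 & 33 = 33. Stack: [33]
STORE_FAST y → y=33. Stack: []
LOAD_FAST_LOAD_FAST y,c → push 33,-6. Stack: [33, -6]
BINARY_OP ^ → 33 ^ -6 = -37. Stack: [-37]
LOAD_FAST_LOAD_FAST a,y → push 38,33. Stack: [-37, 38, 33]
BINARY_OP & → 38 & 33 = 32. Stack: [-37, 32]
BINARY_OP - → -37 - 32 = -69. Stack: [-69]
STORE_FAST y → y=-69. Stack: []
LOAD_FAST_LOAD_FAST y,y → push -69,-69. Stack: [-69, -69]
BINARY_OP + → -69 + -69 = -138. Stack: [-138]
LOAD_CONST → push 9. Stack: [-138, 9]
BINARY_OP - → -138 - 9 = -147. Stack: [-147]
STORE_FAST y → y=-147. Stack: []
LOAD_FAST y → push -147. Stack: [-147]
RETURN_VALUE → return -147.

-147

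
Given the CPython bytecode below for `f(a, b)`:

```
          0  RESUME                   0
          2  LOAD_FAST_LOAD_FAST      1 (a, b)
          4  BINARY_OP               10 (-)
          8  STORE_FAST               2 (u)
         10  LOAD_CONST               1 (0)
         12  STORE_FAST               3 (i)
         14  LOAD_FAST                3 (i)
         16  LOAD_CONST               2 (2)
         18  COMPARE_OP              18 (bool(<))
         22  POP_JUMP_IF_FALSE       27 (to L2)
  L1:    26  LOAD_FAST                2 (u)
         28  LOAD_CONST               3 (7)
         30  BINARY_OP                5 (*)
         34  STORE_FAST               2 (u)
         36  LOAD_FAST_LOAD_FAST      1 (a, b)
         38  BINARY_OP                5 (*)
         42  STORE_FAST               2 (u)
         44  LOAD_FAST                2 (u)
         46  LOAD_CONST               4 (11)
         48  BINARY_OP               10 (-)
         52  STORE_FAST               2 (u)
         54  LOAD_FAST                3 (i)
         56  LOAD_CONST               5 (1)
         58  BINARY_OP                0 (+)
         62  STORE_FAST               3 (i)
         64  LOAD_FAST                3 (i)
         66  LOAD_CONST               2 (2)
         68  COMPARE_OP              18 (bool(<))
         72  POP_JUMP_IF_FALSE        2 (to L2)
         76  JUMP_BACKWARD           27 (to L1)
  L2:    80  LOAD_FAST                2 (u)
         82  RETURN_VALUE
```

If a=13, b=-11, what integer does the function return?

LOAD_FAST_LOAD_FAST a,b → push 13,-11. Stack: [13, -11]
BINARY_OP - → 13 - -11 = 24. Stack: [24]
STORE_FAST u → u=24. Stack: []
LOAD_CONST → push 0. Stack: [0]
STORE_FAST i → i=0. Stack: []
LOAD_FAST i → push 0. Stack: [0]
LOAD_CONST → push 2. Stack: [0, 2]
COMPARE_OP bool(<) → 0 vs 2 = True. Stack: [True]
POP_JUMP_IF_FALSE → pop True; no jump. Stack: []
LOAD_FAST u → push 24. Stack: [24]
LOAD_CONST → push 7. Stack: [24, 7]
BINARY_OP * → 24 * 7 = 168. Stack: [168]
STORE_FAST u → u=168. Stack: []
LOAD_FAST_LOAD_FAST a,b → push 13,-11. Stack: [13, -11]
BINARY_OP * → 13 * -11 = -143. Stack: [-143]
STORE_FAST u → u=-143. Stack: []
LOAD_FAST u → push -143. Stack: [-143]
LOAD_CONST → push 11. Stack: [-143, 11]
BINARY_OP - → -143 - 11 = -154. Stack: [-154]
STORE_FAST u → u=-154. Stack: []
LOAD_FAST i → push 0. Stack: [0]
LOAD_CONST → push 1. Stack: [0, 1]
BINARY_OP + → 0 + 1 = 1. Stack: [1]
STORE_FAST i → i=1. Stack: []
LOAD_FAST i → push 1. Stack: [1]
LOAD_CONST → push 2. Stack: [1, 2]
COMPARE_OP bool(<) → 1 vs 2 = True. Stack: [True]
POP_JUMP_IF_FALSE → pop True; no jump. Stack: []
LOAD_FAST u → push -154. Stack: [-154]
LOAD_CONST → push 7. Stack: [-154, 7]
BINARY_OP * → -154 * 7 = -1078. Stack: [-1078]
STORE_FAST u → u=-1078. Stack: []
LOAD_FAST_LOAD_FAST a,b → push 13,-11. Stack: [13, -11]
BINARY_OP * → 13 * -11 = -143. Stack: [-143]
STORE_FAST u → u=-143. Stack: []
LOAD_FAST u → push -143. Stack: [-143]
LOAD_CONST → push 11. Stack: [-143, 11]
BINARY_OP - → -143 - 11 = -154. Stack: [-154]
STORE_FAST u → u=-154. Stack: []
LOAD_FAST i → push 1. Stack: [1]
LOAD_CONST → push 1. Stack: [1, 1]
BINARY_OP + → 1 + 1 = 2. Stack: [2]
STORE_FAST i → i=2. Stack: []
LOAD_FAST i → push 2. Stack: [2]
LOAD_CONST → push 2. Stack: [2, 2]
COMPARE_OP bool(<) → 2 vs 2 = False. Stack: [False]
POP_JUMP_IF_FALSE → pop False; jump. Stack: []
LOAD_FAST u → push -154. Stack: [-154]
RETURN_VALUE → return -154.

-154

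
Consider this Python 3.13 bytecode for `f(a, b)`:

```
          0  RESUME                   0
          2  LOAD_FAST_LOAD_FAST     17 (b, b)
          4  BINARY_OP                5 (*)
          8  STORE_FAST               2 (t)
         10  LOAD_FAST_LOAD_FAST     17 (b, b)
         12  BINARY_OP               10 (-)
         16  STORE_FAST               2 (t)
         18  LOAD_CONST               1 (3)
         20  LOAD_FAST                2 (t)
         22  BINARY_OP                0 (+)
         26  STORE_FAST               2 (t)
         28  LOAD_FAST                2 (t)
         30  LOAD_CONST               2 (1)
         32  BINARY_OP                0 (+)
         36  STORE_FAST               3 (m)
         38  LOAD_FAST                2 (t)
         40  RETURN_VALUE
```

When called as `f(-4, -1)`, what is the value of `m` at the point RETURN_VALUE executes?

4

LOAD_FAST_LOAD_FAST b,b → push -1,-1. Stack: [-1, -1]
BINARY_OP * → -1 * -1 = 1. Stack: [1]
STORE_FAST t → t=1. Stack: []
LOAD_FAST_LOAD_FAST b,b → push -1,-1. Stack: [-1, -1]
BINARY_OP - → -1 - -1 = 0. Stack: [0]
STORE_FAST t → t=0. Stack: []
LOAD_CONST → push 3. Stack: [3]
LOAD_FAST t → push 0. Stack: [3, 0]
BINARY_OP + → 3 + 0 = 3. Stack: [3]
STORE_FAST t → t=3. Stack: []
LOAD_FAST t → push 3. Stack: [3]
LOAD_CONST → push 1. Stack: [3, 1]
BINARY_OP + → 3 + 1 = 4. Stack: [4]
STORE_FAST m → m=4. Stack: []
LOAD_FAST t → push 3. Stack: [3]
RETURN_VALUE → return 3.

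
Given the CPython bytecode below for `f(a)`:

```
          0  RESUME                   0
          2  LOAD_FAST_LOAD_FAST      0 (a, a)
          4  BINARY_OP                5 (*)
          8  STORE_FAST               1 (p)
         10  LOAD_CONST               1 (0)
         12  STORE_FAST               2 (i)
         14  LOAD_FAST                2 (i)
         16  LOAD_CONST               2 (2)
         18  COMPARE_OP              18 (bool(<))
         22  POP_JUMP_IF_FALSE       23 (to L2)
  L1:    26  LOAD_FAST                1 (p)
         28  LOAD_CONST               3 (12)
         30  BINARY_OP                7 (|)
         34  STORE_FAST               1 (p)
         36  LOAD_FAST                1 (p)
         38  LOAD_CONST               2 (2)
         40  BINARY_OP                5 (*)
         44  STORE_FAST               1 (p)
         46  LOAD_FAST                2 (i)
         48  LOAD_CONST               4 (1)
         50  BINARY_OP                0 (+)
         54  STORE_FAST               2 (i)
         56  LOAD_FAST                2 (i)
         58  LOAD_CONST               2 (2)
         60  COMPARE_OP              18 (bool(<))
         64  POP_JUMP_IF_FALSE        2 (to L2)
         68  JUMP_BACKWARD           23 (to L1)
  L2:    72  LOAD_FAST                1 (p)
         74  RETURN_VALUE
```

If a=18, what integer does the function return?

1336

LOAD_FAST_LOAD_FAST a,a → push 18,18. Stack: [18, 18]
BINARY_OP * → 18 * 18 = 324. Stack: [324]
STORE_FAST p → p=324. Stack: []
LOAD_CONST → push 0. Stack: [0]
STORE_FAST i → i=0. Stack: []
LOAD_FAST i → push 0. Stack: [0]
LOAD_CONST → push 2. Stack: [0, 2]
COMPARE_OP bool(<) → 0 vs 2 = True. Stack: [True]
POP_JUMP_IF_FALSE → pop True; no jump. Stack: []
LOAD_FAST p → push 324. Stack: [324]
LOAD_CONST → push 12. Stack: [324, 12]
BINARY_OP | → 324 | 12 = 332. Stack: [332]
STORE_FAST p → p=332. Stack: []
LOAD_FAST p → push 332. Stack: [332]
LOAD_CONST → push 2. Stack: [332, 2]
BINARY_OP * → 332 * 2 = 664. Stack: [664]
STORE_FAST p → p=664. Stack: []
LOAD_FAST i → push 0. Stack: [0]
LOAD_CONST → push 1. Stack: [0, 1]
BINARY_OP + → 0 + 1 = 1. Stack: [1]
STORE_FAST i → i=1. Stack: []
LOAD_FAST i → push 1. Stack: [1]
LOAD_CONST → push 2. Stack: [1, 2]
COMPARE_OP bool(<) → 1 vs 2 = True. Stack: [True]
POP_JUMP_IF_FALSE → pop True; no jump. Stack: []
LOAD_FAST p → push 664. Stack: [664]
LOAD_CONST → push 12. Stack: [664, 12]
BINARY_OP | → 664 | 12 = 668. Stack: [668]
STORE_FAST p → p=668. Stack: []
LOAD_FAST p → push 668. Stack: [668]
LOAD_CONST → push 2. Stack: [668, 2]
BINARY_OP * → 668 * 2 = 1336. Stack: [1336]
STORE_FAST p → p=1336. Stack: []
LOAD_FAST i → push 1. Stack: [1]
LOAD_CONST → push 1. Stack: [1, 1]
BINARY_OP + → 1 + 1 = 2. Stack: [2]
STORE_FAST i → i=2. Stack: []
LOAD_FAST i → push 2. Stack: [2]
LOAD_CONST → push 2. Stack: [2, 2]
COMPARE_OP bool(<) → 2 vs 2 = False. Stack: [False]
POP_JUMP_IF_FALSE → pop False; jump. Stack: []
LOAD_FAST p → push 1336. Stack: [1336]
RETURN_VALUE → return 1336.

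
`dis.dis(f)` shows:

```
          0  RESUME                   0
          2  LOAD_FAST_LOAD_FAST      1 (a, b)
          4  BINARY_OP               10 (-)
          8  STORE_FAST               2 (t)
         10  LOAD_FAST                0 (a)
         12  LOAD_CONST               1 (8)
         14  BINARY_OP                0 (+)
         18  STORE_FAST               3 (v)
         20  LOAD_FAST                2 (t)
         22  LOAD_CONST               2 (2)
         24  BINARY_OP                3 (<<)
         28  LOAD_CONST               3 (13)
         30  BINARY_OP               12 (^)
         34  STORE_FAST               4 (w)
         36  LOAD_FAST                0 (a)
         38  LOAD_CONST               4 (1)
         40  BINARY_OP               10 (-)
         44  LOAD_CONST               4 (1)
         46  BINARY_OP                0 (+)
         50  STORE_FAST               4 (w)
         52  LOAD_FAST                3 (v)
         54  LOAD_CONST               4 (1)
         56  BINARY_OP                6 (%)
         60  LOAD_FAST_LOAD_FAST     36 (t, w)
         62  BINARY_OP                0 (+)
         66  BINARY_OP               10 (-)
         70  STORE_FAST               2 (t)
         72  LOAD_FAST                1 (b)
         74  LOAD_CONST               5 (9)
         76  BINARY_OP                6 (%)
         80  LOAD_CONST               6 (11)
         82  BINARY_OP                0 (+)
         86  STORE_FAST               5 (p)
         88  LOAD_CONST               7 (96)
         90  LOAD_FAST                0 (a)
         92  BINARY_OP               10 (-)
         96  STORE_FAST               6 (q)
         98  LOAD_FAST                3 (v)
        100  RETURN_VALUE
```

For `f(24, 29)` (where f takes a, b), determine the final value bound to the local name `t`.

LOAD_FAST_LOAD_FAST a,b → push 24,29. Stack: [24, 29]
BINARY_OP - → 24 - 29 = -5. Stack: [-5]
STORE_FAST t → t=-5. Stack: []
LOAD_FAST a → push 24. Stack: [24]
LOAD_CONST → push 8. Stack: [24, 8]
BINARY_OP + → 24 + 8 = 32. Stack: [32]
STORE_FAST v → v=32. Stack: []
LOAD_FAST t → push -5. Stack: [-5]
LOAD_CONST → push 2. Stack: [-5, 2]
BINARY_OP << → -5 << 2 = -20. Stack: [-20]
LOAD_CONST → push 13. Stack: [-20, 13]
BINARY_OP ^ → -20 ^ 13 = -31. Stack: [-31]
STORE_FAST w → w=-31. Stack: []
LOAD_FAST a → push 24. Stack: [24]
LOAD_CONST → push 1. Stack: [24, 1]
BINARY_OP - → 24 - 1 = 23. Stack: [23]
LOAD_CONST → push 1. Stack: [23, 1]
BINARY_OP + → 23 + 1 = 24. Stack: [24]
STORE_FAST w → w=24. Stack: []
LOAD_FAST v → push 32. Stack: [32]
LOAD_CONST → push 1. Stack: [32, 1]
BINARY_OP % → 32 % 1 = 0. Stack: [0]
LOAD_FAST_LOAD_FAST t,w → push -5,24. Stack: [0, -5, 24]
BINARY_OP + → -5 + 24 = 19. Stack: [0, 19]
BINARY_OP - → 0 - 19 = -19. Stack: [-19]
STORE_FAST t → t=-19. Stack: []
LOAD_FAST b → push 29. Stack: [29]
LOAD_CONST → push 9. Stack: [29, 9]
BINARY_OP % → 29 % 9 = 2. Stack: [2]
LOAD_CONST → push 11. Stack: [2, 11]
BINARY_OP + → 2 + 11 = 13. Stack: [13]
STORE_FAST p → p=13. Stack: []
LOAD_CONST → push 96. Stack: [96]
LOAD_FAST a → push 24. Stack: [96, 24]
BINARY_OP - → 96 - 24 = 72. Stack: [72]
STORE_FAST q → q=72. Stack: []
LOAD_FAST v → push 32. Stack: [32]
RETURN_VALUE → return 32.

-19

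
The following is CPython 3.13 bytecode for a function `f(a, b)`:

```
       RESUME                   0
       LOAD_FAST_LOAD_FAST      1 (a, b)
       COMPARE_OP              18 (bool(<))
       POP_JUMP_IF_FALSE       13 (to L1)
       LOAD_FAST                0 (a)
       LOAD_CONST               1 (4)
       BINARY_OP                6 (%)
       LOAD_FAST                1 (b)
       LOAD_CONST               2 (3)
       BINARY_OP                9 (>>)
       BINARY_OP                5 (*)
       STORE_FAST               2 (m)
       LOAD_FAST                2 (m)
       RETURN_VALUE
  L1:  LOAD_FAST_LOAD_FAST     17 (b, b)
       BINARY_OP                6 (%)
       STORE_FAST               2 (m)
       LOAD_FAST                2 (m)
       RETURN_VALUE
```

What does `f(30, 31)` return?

6

LOAD_FAST_LOAD_FAST a,b → push 30,31. Stack: [30, 31]
COMPARE_OP bool(<) → 30 vs 31 = True. Stack: [True]
POP_JUMP_IF_FALSE → pop True; no jump. Stack: []
LOAD_FAST a → push 30. Stack: [30]
LOAD_CONST → push 4. Stack: [30, 4]
BINARY_OP % → 30 % 4 = 2. Stack: [2]
LOAD_FAST b → push 31. Stack: [2, 31]
LOAD_CONST → push 3. Stack: [2, 31, 3]
BINARY_OP >> → 31 >> 3 = 3. Stack: [2, 3]
BINARY_OP * → 2 * 3 = 6. Stack: [6]
STORE_FAST m → m=6. Stack: []
LOAD_FAST m → push 6. Stack: [6]
RETURN_VALUE → return 6.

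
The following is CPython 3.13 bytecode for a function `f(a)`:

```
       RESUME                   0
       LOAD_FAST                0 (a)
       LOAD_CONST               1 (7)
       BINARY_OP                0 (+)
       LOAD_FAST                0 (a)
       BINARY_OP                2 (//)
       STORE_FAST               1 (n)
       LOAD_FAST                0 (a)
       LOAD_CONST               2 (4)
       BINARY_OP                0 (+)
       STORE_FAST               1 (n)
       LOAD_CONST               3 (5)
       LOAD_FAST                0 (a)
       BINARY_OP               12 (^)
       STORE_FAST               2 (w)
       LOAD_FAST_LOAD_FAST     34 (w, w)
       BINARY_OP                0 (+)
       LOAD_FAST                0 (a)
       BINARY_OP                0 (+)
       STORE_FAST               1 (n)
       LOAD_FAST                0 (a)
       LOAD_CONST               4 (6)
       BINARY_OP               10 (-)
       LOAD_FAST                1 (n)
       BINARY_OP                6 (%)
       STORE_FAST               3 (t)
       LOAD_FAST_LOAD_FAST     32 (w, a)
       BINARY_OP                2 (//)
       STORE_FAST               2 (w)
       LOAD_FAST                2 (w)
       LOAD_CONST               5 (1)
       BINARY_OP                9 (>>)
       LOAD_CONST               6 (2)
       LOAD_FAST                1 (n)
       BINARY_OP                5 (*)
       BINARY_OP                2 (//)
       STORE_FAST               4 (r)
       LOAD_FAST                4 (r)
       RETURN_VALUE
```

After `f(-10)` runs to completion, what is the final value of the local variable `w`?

LOAD_FAST a → push -10. Stack: [-10]
LOAD_CONST → push 7. Stack: [-10, 7]
BINARY_OP + → -10 + 7 = -3. Stack: [-3]
LOAD_FAST a → push -10. Stack: [-3, -10]
BINARY_OP // → -3 // -10 = 0. Stack: [0]
STORE_FAST n → n=0. Stack: []
LOAD_FAST a → push -10. Stack: [-10]
LOAD_CONST → push 4. Stack: [-10, 4]
BINARY_OP + → -10 + 4 = -6. Stack: [-6]
STORE_FAST n → n=-6. Stack: []
LOAD_CONST → push 5. Stack: [5]
LOAD_FAST a → push -10. Stack: [5, -10]
BINARY_OP ^ → 5 ^ -10 = -13. Stack: [-13]
STORE_FAST w → w=-13. Stack: []
LOAD_FAST_LOAD_FAST w,w → push -13,-13. Stack: [-13, -13]
BINARY_OP + → -13 + -13 = -26. Stack: [-26]
LOAD_FAST a → push -10. Stack: [-26, -10]
BINARY_OP + → -26 + -10 = -36. Stack: [-36]
STORE_FAST n → n=-36. Stack: []
LOAD_FAST a → push -10. Stack: [-10]
LOAD_CONST → push 6. Stack: [-10, 6]
BINARY_OP - → -10 - 6 = -16. Stack: [-16]
LOAD_FAST n → push -36. Stack: [-16, -36]
BINARY_OP % → -16 % -36 = -16. Stack: [-16]
STORE_FAST t → t=-16. Stack: []
LOAD_FAST_LOAD_FAST w,a → push -13,-10. Stack: [-13, -10]
BINARY_OP // → -13 // -10 = 1. Stack: [1]
STORE_FAST w → w=1. Stack: []
LOAD_FAST w → push 1. Stack: [1]
LOAD_CONST → push 1. Stack: [1, 1]
BINARY_OP >> → 1 >> 1 = 0. Stack: [0]
LOAD_CONST → push 2. Stack: [0, 2]
LOAD_FAST n → push -36. Stack: [0, 2, -36]
BINARY_OP * → 2 * -36 = -72. Stack: [0, -72]
BINARY_OP // → 0 // -72 = 0. Stack: [0]
STORE_FAST r → r=0. Stack: []
LOAD_FAST r → push 0. Stack: [0]
RETURN_VALUE → return 0.

1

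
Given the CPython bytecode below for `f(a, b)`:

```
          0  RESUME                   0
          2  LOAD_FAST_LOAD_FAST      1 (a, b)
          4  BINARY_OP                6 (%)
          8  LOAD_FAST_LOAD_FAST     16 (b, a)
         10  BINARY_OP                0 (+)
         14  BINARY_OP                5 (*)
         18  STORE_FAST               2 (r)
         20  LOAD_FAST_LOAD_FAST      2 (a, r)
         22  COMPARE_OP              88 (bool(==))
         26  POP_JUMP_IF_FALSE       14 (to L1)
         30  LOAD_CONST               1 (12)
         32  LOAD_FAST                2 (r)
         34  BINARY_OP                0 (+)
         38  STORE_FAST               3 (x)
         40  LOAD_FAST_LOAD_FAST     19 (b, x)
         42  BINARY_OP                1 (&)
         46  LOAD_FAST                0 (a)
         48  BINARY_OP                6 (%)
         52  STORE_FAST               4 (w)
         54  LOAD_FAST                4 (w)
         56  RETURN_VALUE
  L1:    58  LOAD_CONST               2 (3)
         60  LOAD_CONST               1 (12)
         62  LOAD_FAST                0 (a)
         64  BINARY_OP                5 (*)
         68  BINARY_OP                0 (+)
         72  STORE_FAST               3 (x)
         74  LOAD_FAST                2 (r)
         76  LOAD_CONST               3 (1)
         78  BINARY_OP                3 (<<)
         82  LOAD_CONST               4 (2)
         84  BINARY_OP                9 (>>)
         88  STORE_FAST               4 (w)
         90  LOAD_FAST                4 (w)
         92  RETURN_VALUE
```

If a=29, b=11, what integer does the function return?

LOAD_FAST_LOAD_FAST a,b → push 29,11. Stack: [29, 11]
BINARY_OP % → 29 % 11 = 7. Stack: [7]
LOAD_FAST_LOAD_FAST b,a → push 11,29. Stack: [7, 11, 29]
BINARY_OP + → 11 + 29 = 40. Stack: [7, 40]
BINARY_OP * → 7 * 40 = 280. Stack: [280]
STORE_FAST r → r=280. Stack: []
LOAD_FAST_LOAD_FAST a,r → push 29,280. Stack: [29, 280]
COMPARE_OP bool(==) → 29 vs 280 = False. Stack: [False]
POP_JUMP_IF_FALSE → pop False; jump. Stack: []
LOAD_CONST → push 3. Stack: [3]
LOAD_CONST → push 12. Stack: [3, 12]
LOAD_FAST a → push 29. Stack: [3, 12, 29]
BINARY_OP * → 12 * 29 = 348. Stack: [3, 348]
BINARY_OP + → 3 + 348 = 351. Stack: [351]
STORE_FAST x → x=351. Stack: []
LOAD_FAST r → push 280. Stack: [280]
LOAD_CONST → push 1. Stack: [280, 1]
BINARY_OP << → 280 << 1 = 560. Stack: [560]
LOAD_CONST → push 2. Stack: [560, 2]
BINARY_OP >> → 560 >> 2 = 140. Stack: [140]
STORE_FAST w → w=140. Stack: []
LOAD_FAST w → push 140. Stack: [140]
RETURN_VALUE → return 140.

140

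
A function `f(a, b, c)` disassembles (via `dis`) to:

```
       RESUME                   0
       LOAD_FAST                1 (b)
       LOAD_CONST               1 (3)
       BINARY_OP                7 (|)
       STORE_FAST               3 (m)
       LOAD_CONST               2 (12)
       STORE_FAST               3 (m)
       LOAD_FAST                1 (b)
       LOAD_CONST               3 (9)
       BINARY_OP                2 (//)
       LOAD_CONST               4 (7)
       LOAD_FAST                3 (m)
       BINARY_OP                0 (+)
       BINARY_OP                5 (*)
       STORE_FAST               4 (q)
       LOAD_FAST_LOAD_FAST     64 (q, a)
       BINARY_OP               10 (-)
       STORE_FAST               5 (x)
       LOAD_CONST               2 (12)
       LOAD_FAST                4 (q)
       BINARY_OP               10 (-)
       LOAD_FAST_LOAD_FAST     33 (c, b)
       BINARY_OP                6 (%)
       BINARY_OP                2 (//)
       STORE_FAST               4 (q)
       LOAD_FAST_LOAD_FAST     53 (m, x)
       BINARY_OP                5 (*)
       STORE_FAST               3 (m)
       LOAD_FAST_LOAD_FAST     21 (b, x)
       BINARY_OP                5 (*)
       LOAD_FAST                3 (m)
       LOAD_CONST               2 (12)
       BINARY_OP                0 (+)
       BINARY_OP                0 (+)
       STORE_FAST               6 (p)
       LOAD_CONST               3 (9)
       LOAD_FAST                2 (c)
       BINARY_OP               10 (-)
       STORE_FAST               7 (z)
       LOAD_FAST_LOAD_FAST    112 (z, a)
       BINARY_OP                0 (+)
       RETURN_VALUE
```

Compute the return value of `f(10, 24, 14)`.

LOAD_FAST b → push 24. Stack: [24]
LOAD_CONST → push 3. Stack: [24, 3]
BINARY_OP | → 24 | 3 = 27. Stack: [27]
STORE_FAST m → m=27. Stack: []
LOAD_CONST → push 12. Stack: [12]
STORE_FAST m → m=12. Stack: []
LOAD_FAST b → push 24. Stack: [24]
LOAD_CONST → push 9. Stack: [24, 9]
BINARY_OP // → 24 // 9 = 2. Stack: [2]
LOAD_CONST → push 7. Stack: [2, 7]
LOAD_FAST m → push 12. Stack: [2, 7, 12]
BINARY_OP + → 7 + 12 = 19. Stack: [2, 19]
BINARY_OP * → 2 * 19 = 38. Stack: [38]
STORE_FAST q → q=38. Stack: []
LOAD_FAST_LOAD_FAST q,a → push 38,10. Stack: [38, 10]
BINARY_OP - → 38 - 10 = 28. Stack: [28]
STORE_FAST x → x=28. Stack: []
LOAD_CONST → push 12. Stack: [12]
LOAD_FAST q → push 38. Stack: [12, 38]
BINARY_OP - → 12 - 38 = -26. Stack: [-26]
LOAD_FAST_LOAD_FAST c,b → push 14,24. Stack: [-26, 14, 24]
BINARY_OP % → 14 % 24 = 14. Stack: [-26, 14]
BINARY_OP // → -26 // 14 = -2. Stack: [-2]
STORE_FAST q → q=-2. Stack: []
LOAD_FAST_LOAD_FAST m,x → push 12,28. Stack: [12, 28]
BINARY_OP * → 12 * 28 = 336. Stack: [336]
STORE_FAST m → m=336. Stack: []
LOAD_FAST_LOAD_FAST b,x → push 24,28. Stack: [24, 28]
BINARY_OP * → 24 * 28 = 672. Stack: [672]
LOAD_FAST m → push 336. Stack: [672, 336]
LOAD_CONST → push 12. Stack: [672, 336, 12]
BINARY_OP + → 336 + 12 = 348. Stack: [672, 348]
BINARY_OP + → 672 + 348 = 1020. Stack: [1020]
STORE_FAST p → p=1020. Stack: []
LOAD_CONST → push 9. Stack: [9]
LOAD_FAST c → push 14. Stack: [9, 14]
BINARY_OP - → 9 - 14 = -5. Stack: [-5]
STORE_FAST z → z=-5. Stack: []
LOAD_FAST_LOAD_FAST z,a → push -5,10. Stack: [-5, 10]
BINARY_OP + → -5 + 10 = 5. Stack: [5]
RETURN_VALUE → return 5.

5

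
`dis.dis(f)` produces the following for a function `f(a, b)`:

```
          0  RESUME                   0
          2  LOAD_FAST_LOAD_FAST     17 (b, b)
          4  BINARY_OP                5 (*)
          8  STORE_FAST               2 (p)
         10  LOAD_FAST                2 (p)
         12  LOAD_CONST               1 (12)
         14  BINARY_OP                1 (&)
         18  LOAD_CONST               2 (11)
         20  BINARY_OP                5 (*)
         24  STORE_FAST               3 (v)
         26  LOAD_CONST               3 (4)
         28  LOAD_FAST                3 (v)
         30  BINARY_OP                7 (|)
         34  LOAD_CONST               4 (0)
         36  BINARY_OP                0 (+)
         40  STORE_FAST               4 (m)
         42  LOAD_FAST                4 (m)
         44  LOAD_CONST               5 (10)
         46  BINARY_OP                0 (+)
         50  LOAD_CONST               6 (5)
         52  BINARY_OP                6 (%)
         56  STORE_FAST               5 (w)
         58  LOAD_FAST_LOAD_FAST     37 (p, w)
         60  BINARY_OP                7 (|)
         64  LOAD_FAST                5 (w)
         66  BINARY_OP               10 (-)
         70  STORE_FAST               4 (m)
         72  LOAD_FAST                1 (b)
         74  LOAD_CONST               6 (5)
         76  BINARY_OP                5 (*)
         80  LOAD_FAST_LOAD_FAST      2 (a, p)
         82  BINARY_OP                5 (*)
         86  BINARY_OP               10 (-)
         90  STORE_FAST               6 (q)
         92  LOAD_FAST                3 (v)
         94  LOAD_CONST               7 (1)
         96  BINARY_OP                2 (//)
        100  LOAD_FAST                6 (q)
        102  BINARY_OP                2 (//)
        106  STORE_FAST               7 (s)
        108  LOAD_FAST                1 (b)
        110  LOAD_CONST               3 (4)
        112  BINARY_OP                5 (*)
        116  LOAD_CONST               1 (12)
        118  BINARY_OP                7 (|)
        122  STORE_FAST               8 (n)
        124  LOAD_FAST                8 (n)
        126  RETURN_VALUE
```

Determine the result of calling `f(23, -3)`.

LOAD_FAST_LOAD_FAST b,b → push -3,-3. Stack: [-3, -3]
BINARY_OP * → -3 * -3 = 9. Stack: [9]
STORE_FAST p → p=9. Stack: []
LOAD_FAST p → push 9. Stack: [9]
LOAD_CONST → push 12. Stack: [9, 12]
BINARY_OP & → 9 & 12 = 8. Stack: [8]
LOAD_CONST → push 11. Stack: [8, 11]
BINARY_OP * → 8 * 11 = 88. Stack: [88]
STORE_FAST v → v=88. Stack: []
LOAD_CONST → push 4. Stack: [4]
LOAD_FAST v → push 88. Stack: [4, 88]
BINARY_OP | → 4 | 88 = 92. Stack: [92]
LOAD_CONST → push 0. Stack: [92, 0]
BINARY_OP + → 92 + 0 = 92. Stack: [92]
STORE_FAST m → m=92. Stack: []
LOAD_FAST m → push 92. Stack: [92]
LOAD_CONST → push 10. Stack: [92, 10]
BINARY_OP + → 92 + 10 = 102. Stack: [102]
LOAD_CONST → push 5. Stack: [102, 5]
BINARY_OP % → 102 % 5 = 2. Stack: [2]
STORE_FAST w → w=2. Stack: []
LOAD_FAST_LOAD_FAST p,w → push 9,2. Stack: [9, 2]
BINARY_OP | → 9 | 2 = 11. Stack: [11]
LOAD_FAST w → push 2. Stack: [11, 2]
BINARY_OP - → 11 - 2 = 9. Stack: [9]
STORE_FAST m → m=9. Stack: []
LOAD_FAST b → push -3. Stack: [-3]
LOAD_CONST → push 5. Stack: [-3, 5]
BINARY_OP * → -3 * 5 = -15. Stack: [-15]
LOAD_FAST_LOAD_FAST a,p → push 23,9. Stack: [-15, 23, 9]
BINARY_OP * → 23 * 9 = 207. Stack: [-15, 207]
BINARY_OP - → -15 - 207 = -222. Stack: [-222]
STORE_FAST q → q=-222. Stack: []
LOAD_FAST v → push 88. Stack: [88]
LOAD_CONST → push 1. Stack: [88, 1]
BINARY_OP // → 88 // 1 = 88. Stack: [88]
LOAD_FAST q → push -222. Stack: [88, -222]
BINARY_OP // → 88 // -222 = -1. Stack: [-1]
STORE_FAST s → s=-1. Stack: []
LOAD_FAST b → push -3. Stack: [-3]
LOAD_CONST → push 4. Stack: [-3, 4]
BINARY_OP * → -3 * 4 = -12. Stack: [-12]
LOAD_CONST → push 12. Stack: [-12, 12]
BINARY_OP | → -12 | 12 = -4. Stack: [-4]
STORE_FAST n → n=-4. Stack: []
LOAD_FAST n → push -4. Stack: [-4]
RETURN_VALUE → return -4.

-4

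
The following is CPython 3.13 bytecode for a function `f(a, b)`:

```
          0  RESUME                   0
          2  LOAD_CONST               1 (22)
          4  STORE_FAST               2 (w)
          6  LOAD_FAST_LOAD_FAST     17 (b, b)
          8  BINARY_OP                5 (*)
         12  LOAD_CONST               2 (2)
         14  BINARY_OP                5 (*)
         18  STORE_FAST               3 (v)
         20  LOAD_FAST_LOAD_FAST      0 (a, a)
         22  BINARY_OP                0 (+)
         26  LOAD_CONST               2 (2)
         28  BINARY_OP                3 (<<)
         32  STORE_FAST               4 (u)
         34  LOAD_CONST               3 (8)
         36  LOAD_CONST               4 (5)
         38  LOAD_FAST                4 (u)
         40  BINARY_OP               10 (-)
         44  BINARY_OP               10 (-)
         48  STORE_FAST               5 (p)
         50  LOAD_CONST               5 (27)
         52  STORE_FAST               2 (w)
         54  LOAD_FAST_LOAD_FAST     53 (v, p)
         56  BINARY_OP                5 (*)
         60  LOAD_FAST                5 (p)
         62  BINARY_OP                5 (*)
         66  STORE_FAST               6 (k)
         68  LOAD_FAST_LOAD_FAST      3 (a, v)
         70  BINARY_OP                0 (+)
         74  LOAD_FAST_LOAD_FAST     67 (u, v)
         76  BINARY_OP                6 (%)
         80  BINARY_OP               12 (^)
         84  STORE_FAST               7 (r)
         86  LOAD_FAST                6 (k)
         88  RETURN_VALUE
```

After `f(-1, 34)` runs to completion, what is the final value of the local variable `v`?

2312

LOAD_CONST → push 22. Stack: [22]
STORE_FAST w → w=22. Stack: []
LOAD_FAST_LOAD_FAST b,b → push 34,34. Stack: [34, 34]
BINARY_OP * → 34 * 34 = 1156. Stack: [1156]
LOAD_CONST → push 2. Stack: [1156, 2]
BINARY_OP * → 1156 * 2 = 2312. Stack: [2312]
STORE_FAST v → v=2312. Stack: []
LOAD_FAST_LOAD_FAST a,a → push -1,-1. Stack: [-1, -1]
BINARY_OP + → -1 + -1 = -2. Stack: [-2]
LOAD_CONST → push 2. Stack: [-2, 2]
BINARY_OP << → -2 << 2 = -8. Stack: [-8]
STORE_FAST u → u=-8. Stack: []
LOAD_CONST → push 8. Stack: [8]
LOAD_CONST → push 5. Stack: [8, 5]
LOAD_FAST u → push -8. Stack: [8, 5, -8]
BINARY_OP - → 5 - -8 = 13. Stack: [8, 13]
BINARY_OP - → 8 - 13 = -5. Stack: [-5]
STORE_FAST p → p=-5. Stack: []
LOAD_CONST → push 27. Stack: [27]
STORE_FAST w → w=27. Stack: []
LOAD_FAST_LOAD_FAST v,p → push 2312,-5. Stack: [2312, -5]
BINARY_OP * → 2312 * -5 = -11560. Stack: [-11560]
LOAD_FAST p → push -5. Stack: [-11560, -5]
BINARY_OP * → -11560 * -5 = 57800. Stack: [57800]
STORE_FAST k → k=57800. Stack: []
LOAD_FAST_LOAD_FAST a,v → push -1,2312. Stack: [-1, 2312]
BINARY_OP + → -1 + 2312 = 2311. Stack: [2311]
LOAD_FAST_LOAD_FAST u,v → push -8,2312. Stack: [2311, -8, 2312]
BINARY_OP % → -8 % 2312 = 2304. Stack: [2311, 2304]
BINARY_OP ^ → 2311 ^ 2304 = 7. Stack: [7]
STORE_FAST r → r=7. Stack: []
LOAD_FAST k → push 57800. Stack: [57800]
RETURN_VALUE → return 57800.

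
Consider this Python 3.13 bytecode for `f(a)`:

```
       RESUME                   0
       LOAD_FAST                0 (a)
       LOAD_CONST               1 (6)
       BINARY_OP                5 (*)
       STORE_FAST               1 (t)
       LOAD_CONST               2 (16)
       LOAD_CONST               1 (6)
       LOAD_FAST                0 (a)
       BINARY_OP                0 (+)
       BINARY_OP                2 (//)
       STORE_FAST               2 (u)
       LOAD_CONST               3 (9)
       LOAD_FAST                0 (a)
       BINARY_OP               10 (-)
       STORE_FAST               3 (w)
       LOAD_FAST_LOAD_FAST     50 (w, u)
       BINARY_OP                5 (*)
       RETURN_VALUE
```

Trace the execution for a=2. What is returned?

LOAD_FAST a → push 2. Stack: [2]
LOAD_CONST → push 6. Stack: [2, 6]
BINARY_OP * → 2 * 6 = 12. Stack: [12]
STORE_FAST t → t=12. Stack: []
LOAD_CONST → push 16. Stack: [16]
LOAD_CONST → push 6. Stack: [16, 6]
LOAD_FAST a → push 2. Stack: [16, 6, 2]
BINARY_OP + → 6 + 2 = 8. Stack: [16, 8]
BINARY_OP // → 16 // 8 = 2. Stack: [2]
STORE_FAST u → u=2. Stack: []
LOAD_CONST → push 9. Stack: [9]
LOAD_FAST a → push 2. Stack: [9, 2]
BINARY_OP - → 9 - 2 = 7. Stack: [7]
STORE_FAST w → w=7. Stack: []
LOAD_FAST_LOAD_FAST w,u → push 7,2. Stack: [7, 2]
BINARY_OP * → 7 * 2 = 14. Stack: [14]
RETURN_VALUE → return 14.

14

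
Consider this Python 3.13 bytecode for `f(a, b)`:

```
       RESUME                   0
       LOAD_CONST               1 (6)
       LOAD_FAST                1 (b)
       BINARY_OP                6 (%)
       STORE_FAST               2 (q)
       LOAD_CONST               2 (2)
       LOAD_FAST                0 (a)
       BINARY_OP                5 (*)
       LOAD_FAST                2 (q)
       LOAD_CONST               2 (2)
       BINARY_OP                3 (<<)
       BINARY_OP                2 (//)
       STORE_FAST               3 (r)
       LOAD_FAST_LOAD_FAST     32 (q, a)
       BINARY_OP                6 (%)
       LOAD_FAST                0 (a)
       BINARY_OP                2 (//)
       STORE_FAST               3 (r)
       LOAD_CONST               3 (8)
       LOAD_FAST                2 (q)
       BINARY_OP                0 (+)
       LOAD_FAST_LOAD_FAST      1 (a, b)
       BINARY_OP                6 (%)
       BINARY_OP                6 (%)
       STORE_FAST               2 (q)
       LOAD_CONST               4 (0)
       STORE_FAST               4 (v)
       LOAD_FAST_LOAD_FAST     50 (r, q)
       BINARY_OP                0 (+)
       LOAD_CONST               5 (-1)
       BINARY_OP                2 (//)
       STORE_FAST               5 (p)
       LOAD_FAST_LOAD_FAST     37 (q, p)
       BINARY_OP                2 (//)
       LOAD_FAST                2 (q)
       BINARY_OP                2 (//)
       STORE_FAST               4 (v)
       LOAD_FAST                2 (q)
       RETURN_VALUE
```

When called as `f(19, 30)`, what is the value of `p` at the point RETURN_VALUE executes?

-14

LOAD_CONST → push 6. Stack: [6]
LOAD_FAST b → push 30. Stack: [6, 30]
BINARY_OP % → 6 % 30 = 6. Stack: [6]
STORE_FAST q → q=6. Stack: []
LOAD_CONST → push 2. Stack: [2]
LOAD_FAST a → push 19. Stack: [2, 19]
BINARY_OP * → 2 * 19 = 38. Stack: [38]
LOAD_FAST q → push 6. Stack: [38, 6]
LOAD_CONST → push 2. Stack: [38, 6, 2]
BINARY_OP << → 6 << 2 = 24. Stack: [38, 24]
BINARY_OP // → 38 // 24 = 1. Stack: [1]
STORE_FAST r → r=1. Stack: []
LOAD_FAST_LOAD_FAST q,a → push 6,19. Stack: [6, 19]
BINARY_OP % → 6 % 19 = 6. Stack: [6]
LOAD_FAST a → push 19. Stack: [6, 19]
BINARY_OP // → 6 // 19 = 0. Stack: [0]
STORE_FAST r → r=0. Stack: []
LOAD_CONST → push 8. Stack: [8]
LOAD_FAST q → push 6. Stack: [8, 6]
BINARY_OP + → 8 + 6 = 14. Stack: [14]
LOAD_FAST_LOAD_FAST a,b → push 19,30. Stack: [14, 19, 30]
BINARY_OP % → 19 % 30 = 19. Stack: [14, 19]
BINARY_OP % → 14 % 19 = 14. Stack: [14]
STORE_FAST q → q=14. Stack: []
LOAD_CONST → push 0. Stack: [0]
STORE_FAST v → v=0. Stack: []
LOAD_FAST_LOAD_FAST r,q → push 0,14. Stack: [0, 14]
BINARY_OP + → 0 + 14 = 14. Stack: [14]
LOAD_CONST → push -1. Stack: [14, -1]
BINARY_OP // → 14 // -1 = -14. Stack: [-14]
STORE_FAST p → p=-14. Stack: []
LOAD_FAST_LOAD_FAST q,p → push 14,-14. Stack: [14, -14]
BINARY_OP // → 14 // -14 = -1. Stack: [-1]
LOAD_FAST q → push 14. Stack: [-1, 14]
BINARY_OP // → -1 // 14 = -1. Stack: [-1]
STORE_FAST v → v=-1. Stack: []
LOAD_FAST q → push 14. Stack: [14]
RETURN_VALUE → return 14.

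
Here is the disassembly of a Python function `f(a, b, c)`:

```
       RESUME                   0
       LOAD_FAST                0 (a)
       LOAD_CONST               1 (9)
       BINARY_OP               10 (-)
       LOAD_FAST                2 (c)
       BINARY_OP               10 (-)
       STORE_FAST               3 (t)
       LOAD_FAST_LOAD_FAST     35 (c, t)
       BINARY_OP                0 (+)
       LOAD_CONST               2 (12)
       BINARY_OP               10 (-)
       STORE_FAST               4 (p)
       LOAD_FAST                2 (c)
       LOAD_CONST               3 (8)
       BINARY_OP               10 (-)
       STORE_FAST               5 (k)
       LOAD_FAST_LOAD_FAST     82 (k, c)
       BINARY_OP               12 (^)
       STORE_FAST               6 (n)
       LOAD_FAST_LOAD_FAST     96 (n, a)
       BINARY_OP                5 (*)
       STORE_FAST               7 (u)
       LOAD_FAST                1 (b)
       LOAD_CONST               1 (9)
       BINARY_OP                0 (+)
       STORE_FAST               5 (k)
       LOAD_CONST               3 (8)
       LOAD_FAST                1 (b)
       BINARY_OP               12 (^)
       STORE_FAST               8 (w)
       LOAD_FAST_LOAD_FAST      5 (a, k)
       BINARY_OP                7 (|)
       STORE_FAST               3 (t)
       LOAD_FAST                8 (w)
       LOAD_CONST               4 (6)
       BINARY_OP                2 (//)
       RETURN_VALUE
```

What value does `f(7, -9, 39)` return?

-1

LOAD_FAST a → push 7. Stack: [7]
LOAD_CONST → push 9. Stack: [7, 9]
BINARY_OP - → 7 - 9 = -2. Stack: [-2]
LOAD_FAST c → push 39. Stack: [-2, 39]
BINARY_OP - → -2 - 39 = -41. Stack: [-41]
STORE_FAST t → t=-41. Stack: []
LOAD_FAST_LOAD_FAST c,t → push 39,-41. Stack: [39, -41]
BINARY_OP + → 39 + -41 = -2. Stack: [-2]
LOAD_CONST → push 12. Stack: [-2, 12]
BINARY_OP - → -2 - 12 = -14. Stack: [-14]
STORE_FAST p → p=-14. Stack: []
LOAD_FAST c → push 39. Stack: [39]
LOAD_CONST → push 8. Stack: [39, 8]
BINARY_OP - → 39 - 8 = 31. Stack: [31]
STORE_FAST k → k=31. Stack: []
LOAD_FAST_LOAD_FAST k,c → push 31,39. Stack: [31, 39]
BINARY_OP ^ → 31 ^ 39 = 56. Stack: [56]
STORE_FAST n → n=56. Stack: []
LOAD_FAST_LOAD_FAST n,a → push 56,7. Stack: [56, 7]
BINARY_OP * → 56 * 7 = 392. Stack: [392]
STORE_FAST u → u=392. Stack: []
LOAD_FAST b → push -9. Stack: [-9]
LOAD_CONST → push 9. Stack: [-9, 9]
BINARY_OP + → -9 + 9 = 0. Stack: [0]
STORE_FAST k → k=0. Stack: []
LOAD_CONST → push 8. Stack: [8]
LOAD_FAST b → push -9. Stack: [8, -9]
BINARY_OP ^ → 8 ^ -9 = -1. Stack: [-1]
STORE_FAST w → w=-1. Stack: []
LOAD_FAST_LOAD_FAST a,k → push 7,0. Stack: [7, 0]
BINARY_OP | → 7 | 0 = 7. Stack: [7]
STORE_FAST t → t=7. Stack: []
LOAD_FAST w → push -1. Stack: [-1]
LOAD_CONST → push 6. Stack: [-1, 6]
BINARY_OP // → -1 // 6 = -1. Stack: [-1]
RETURN_VALUE → return -1.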